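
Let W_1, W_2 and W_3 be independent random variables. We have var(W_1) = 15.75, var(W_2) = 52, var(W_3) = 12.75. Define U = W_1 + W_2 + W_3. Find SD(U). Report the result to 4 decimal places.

By independence, var(U) = (1)²var(W_1) + (1)²var(W_2) + (1)²var(W_3)
= (1)²·15.75 + (1)²·52 + (1)²·12.75 = 80.5
SD(U) = √80.5 ≈ 8.9722

8.9722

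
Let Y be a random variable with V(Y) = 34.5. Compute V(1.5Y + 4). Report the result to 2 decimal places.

V(1.5Y + 4) = (1.5)²·V(Y) = 2.25·34.5 = 77.625

77.63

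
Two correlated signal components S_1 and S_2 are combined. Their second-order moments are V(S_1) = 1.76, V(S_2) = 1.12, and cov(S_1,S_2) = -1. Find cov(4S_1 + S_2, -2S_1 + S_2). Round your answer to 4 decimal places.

cov(4S_1 + S_2, -2S_1 + S_2) = (4)(-2)V(S_1) + (1)(1)V(S_2) + [(4)(1) + (1)(-2)]cov(S_1,S_2)
= -8·1.76 + 1·1.12 + 2·-1 = -14.96

-14.9600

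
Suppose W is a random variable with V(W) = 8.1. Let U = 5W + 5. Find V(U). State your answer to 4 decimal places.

202.5000

V(5W + 5) = (5)²·V(W) = 25·8.1 = 202.5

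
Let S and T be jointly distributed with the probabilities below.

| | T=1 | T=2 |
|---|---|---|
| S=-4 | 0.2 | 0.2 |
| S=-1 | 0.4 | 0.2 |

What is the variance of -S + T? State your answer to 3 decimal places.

2.640

E[S] = -2.2,  E[T] = 1.4,  E[ST] = -3.2
Var(S) = 7 − (-2.2)² = 2.16;  Var(T) = 2.2 − (1.4)² = 0.24
cov(S,T) = -3.2 − (-2.2)(1.4) = -0.12
Var(-S + T) = (-1)²·2.16 + (1)²·0.24 + 2·(-1)·(1)·-0.12 = 2.64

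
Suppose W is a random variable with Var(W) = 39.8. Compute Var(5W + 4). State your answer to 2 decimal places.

Var(5W + 4) = (5)²·Var(W) = 25·39.8 = 995

995.00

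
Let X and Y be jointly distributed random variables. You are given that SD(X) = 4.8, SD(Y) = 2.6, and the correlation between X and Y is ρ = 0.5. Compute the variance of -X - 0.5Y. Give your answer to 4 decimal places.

30.9700

Var(X) = (4.8)² = 23.04;  Var(Y) = (2.6)² = 6.76
Cov(X,Y) = ρ·SD(X)·SD(Y) = 0.5·4.8·2.6 = 6.24
Var(-X - 0.5Y) = (-1)²·Var(X) + (-0.5)²·Var(Y) + 2·(-1)·(-0.5)·Cov(X,Y)
= 1·23.04 + 0.25·6.76 + 1·6.24 = 30.97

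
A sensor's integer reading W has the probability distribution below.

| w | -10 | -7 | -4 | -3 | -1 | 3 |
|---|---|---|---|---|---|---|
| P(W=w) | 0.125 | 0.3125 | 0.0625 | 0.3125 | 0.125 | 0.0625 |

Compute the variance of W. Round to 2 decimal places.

E[W] = (-10)(0.125) + (-7)(0.3125) + (-4)(0.0625) + (-3)(0.3125) + (-1)(0.125) + (3)(0.0625) = -4.5625
E[W²] = (-10)²(0.125) + (-7)²(0.3125) + (-4)²(0.0625) + (-3)²(0.3125) + (-1)²(0.125) + (3)²(0.0625) = 32.3125
Var(W) = E[W²] − (E[W])² = 32.3125 − (-4.5625)² = 11.49609375

11.50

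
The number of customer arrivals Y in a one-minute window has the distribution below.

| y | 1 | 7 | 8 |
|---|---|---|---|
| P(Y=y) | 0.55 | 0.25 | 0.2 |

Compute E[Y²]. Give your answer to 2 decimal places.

E[Y²] = (1)²(0.55) + (7)²(0.25) + (8)²(0.2) = 25.6

25.60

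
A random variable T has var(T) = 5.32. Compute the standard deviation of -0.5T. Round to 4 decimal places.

var(-0.5T) = (-0.5)²·5.32 = 1.33
SD(-0.5T) = √1.33 ≈ 1.1533

1.1533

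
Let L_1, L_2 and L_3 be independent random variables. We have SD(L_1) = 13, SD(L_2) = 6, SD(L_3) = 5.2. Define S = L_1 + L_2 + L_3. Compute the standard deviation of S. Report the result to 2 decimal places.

Var(L_1) = 169, Var(L_2) = 36, Var(L_3) = 27.04
By independence, Var(S) = (1)²Var(L_1) + (1)²Var(L_2) + (1)²Var(L_3)
= (1)²·169 + (1)²·36 + (1)²·27.04 = 232.04
SD(S) = √232.04 ≈ 15.23

15.23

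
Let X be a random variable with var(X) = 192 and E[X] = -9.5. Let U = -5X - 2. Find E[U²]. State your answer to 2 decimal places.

E[-5X - 2] = -5·-9.5 − 2 = 45.5
var(-5X - 2) = (-5)²·192 = 4800
E[U²] = var(U) + (E[U])² = 4800 + (45.5)² = 6870.25

6870.25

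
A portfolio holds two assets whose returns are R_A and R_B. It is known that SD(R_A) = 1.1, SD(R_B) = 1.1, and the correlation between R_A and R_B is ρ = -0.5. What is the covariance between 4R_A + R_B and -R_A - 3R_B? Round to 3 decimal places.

-0.605

var(R_A) = (1.1)² = 1.21;  var(R_B) = (1.1)² = 1.21
Cov(R_A,R_B) = ρ·SD(R_A)·SD(R_B) = -0.5·1.1·1.1 = -0.605
Cov(4R_A + R_B, -R_A - 3R_B) = (4)(-1)var(R_A) + (1)(-3)var(R_B) + [(4)(-3) + (1)(-1)]Cov(R_A,R_B)
= -4·1.21 + -3·1.21 + -13·-0.605 = -0.605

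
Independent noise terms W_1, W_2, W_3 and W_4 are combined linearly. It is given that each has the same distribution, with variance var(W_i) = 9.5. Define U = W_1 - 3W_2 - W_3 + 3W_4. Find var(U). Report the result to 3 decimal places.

By independence, var(U) = (1)²var(W_1) + (-3)²var(W_2) + (-1)²var(W_3) + (3)²var(W_4)
= (1)²·9.5 + (-3)²·9.5 + (-1)²·9.5 + (3)²·9.5 = 190

190.000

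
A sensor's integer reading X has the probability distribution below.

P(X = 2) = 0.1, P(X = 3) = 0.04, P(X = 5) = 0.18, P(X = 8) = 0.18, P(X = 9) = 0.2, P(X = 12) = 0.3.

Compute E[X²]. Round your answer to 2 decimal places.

E[X²] = (2)²(0.1) + (3)²(0.04) + (5)²(0.18) + (8)²(0.18) + (9)²(0.2) + (12)²(0.3) = 76.18

76.18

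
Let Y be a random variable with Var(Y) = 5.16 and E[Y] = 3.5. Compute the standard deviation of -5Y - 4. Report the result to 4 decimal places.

Var(-5Y - 4) = (-5)²·5.16 = 129
σ(-5Y - 4) = √129 ≈ 11.3578

11.3578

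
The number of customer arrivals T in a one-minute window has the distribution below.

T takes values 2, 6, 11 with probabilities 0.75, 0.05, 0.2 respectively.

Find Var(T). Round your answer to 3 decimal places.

E[T] = (2)(0.75) + (6)(0.05) + (11)(0.2) = 4
E[T²] = (2)²(0.75) + (6)²(0.05) + (11)²(0.2) = 29
Var(T) = E[T²] − (E[T])² = 29 − (4)² = 13

13.000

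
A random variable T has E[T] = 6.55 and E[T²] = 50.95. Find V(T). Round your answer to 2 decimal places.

V(T) = 50.95 − (6.55)² = 8.0475

8.05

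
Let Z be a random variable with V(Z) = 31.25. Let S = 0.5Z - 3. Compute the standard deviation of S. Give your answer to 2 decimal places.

V(0.5Z - 3) = (0.5)²·31.25 = 7.8125
SD(S) = √7.8125 ≈ 2.80

2.80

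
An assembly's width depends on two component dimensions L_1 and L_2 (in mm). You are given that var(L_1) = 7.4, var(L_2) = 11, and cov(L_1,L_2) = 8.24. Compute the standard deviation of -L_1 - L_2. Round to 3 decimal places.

var(-L_1 - L_2) = (-1)²·var(L_1) + (-1)²·var(L_2) + 2·(-1)·(-1)·cov(L_1,L_2)
= 1·7.4 + 1·11 + 2·8.24 = 34.88
SD(-L_1 - L_2) = √34.88 ≈ 5.906

5.906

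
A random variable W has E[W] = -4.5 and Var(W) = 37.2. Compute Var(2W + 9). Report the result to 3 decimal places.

Var(2W + 9) = (2)²·Var(W) = 4·37.2 = 148.8

148.800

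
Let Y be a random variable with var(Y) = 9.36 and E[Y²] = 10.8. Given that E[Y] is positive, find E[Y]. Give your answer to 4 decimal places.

1.2000

(E[Y])² = E[Y²] − var(Y) = 10.8 − 9.36 = 1.44
E[Y] = √1.44 = 1.2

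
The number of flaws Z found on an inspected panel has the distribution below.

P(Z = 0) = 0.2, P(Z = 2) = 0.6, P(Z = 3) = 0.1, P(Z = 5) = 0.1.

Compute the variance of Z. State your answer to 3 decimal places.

E[Z] = (0)(0.2) + (2)(0.6) + (3)(0.1) + (5)(0.1) = 2
E[Z²] = (0)²(0.2) + (2)²(0.6) + (3)²(0.1) + (5)²(0.1) = 5.8
Var(Z) = E[Z²] − (E[Z])² = 5.8 − (2)² = 1.8

1.800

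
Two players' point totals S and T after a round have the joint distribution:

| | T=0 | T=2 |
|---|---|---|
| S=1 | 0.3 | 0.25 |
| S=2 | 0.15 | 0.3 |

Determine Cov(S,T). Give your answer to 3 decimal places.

E[S] = 1.45,  E[T] = 1.1
E[ST] = 1.7
Cov(S,T) = E[ST] − E[S]E[T] = 1.7 − (1.45)(1.1) = 0.105

0.105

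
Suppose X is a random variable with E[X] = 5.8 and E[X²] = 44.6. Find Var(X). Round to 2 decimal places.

Var(X) = 44.6 − (5.8)² = 10.96

10.96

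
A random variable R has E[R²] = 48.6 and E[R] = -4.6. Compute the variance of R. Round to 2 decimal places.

27.44

Var(R) = 48.6 − (-4.6)² = 27.44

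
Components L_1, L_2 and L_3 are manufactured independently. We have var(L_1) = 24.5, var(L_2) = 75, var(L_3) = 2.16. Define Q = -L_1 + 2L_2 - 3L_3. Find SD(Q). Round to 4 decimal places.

By independence, var(Q) = (-1)²var(L_1) + (2)²var(L_2) + (-3)²var(L_3)
= (-1)²·24.5 + (2)²·75 + (-3)²·2.16 = 343.94
SD(Q) = √343.94 ≈ 18.5456

18.5456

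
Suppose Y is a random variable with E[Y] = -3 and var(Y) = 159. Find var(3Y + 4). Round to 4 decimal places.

var(3Y + 4) = (3)²·var(Y) = 9·159 = 1431

1431.0000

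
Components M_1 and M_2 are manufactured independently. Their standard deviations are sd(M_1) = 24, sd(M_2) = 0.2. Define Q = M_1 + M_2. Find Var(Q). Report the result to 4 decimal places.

Var(M_1) = 576, Var(M_2) = 0.04
By independence, Var(Q) = (1)²Var(M_1) + (1)²Var(M_2)
= (1)²·576 + (1)²·0.04 = 576.04

576.0400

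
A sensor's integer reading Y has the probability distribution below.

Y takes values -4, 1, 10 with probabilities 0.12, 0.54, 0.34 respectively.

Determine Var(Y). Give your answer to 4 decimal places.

E[Y] = (-4)(0.12) + (1)(0.54) + (10)(0.34) = 3.46
E[Y²] = (-4)²(0.12) + (1)²(0.54) + (10)²(0.34) = 36.46
Var(Y) = E[Y²] − (E[Y])² = 36.46 − (3.46)² = 24.4884

24.4884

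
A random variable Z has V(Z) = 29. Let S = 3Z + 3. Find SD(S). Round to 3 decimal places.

16.155

V(3Z + 3) = (3)²·29 = 261
SD(S) = √261 ≈ 16.155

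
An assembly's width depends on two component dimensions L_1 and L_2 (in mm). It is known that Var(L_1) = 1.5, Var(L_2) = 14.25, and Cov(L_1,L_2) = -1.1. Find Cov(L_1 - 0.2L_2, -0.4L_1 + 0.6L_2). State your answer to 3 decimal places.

Cov(L_1 - 0.2L_2, -0.4L_1 + 0.6L_2) = (1)(-0.4)Var(L_1) + (-0.2)(0.6)Var(L_2) + [(1)(0.6) + (-0.2)(-0.4)]Cov(L_1,L_2)
= -0.4·1.5 + -0.12·14.25 + 0.68·-1.1 = -3.058

-3.058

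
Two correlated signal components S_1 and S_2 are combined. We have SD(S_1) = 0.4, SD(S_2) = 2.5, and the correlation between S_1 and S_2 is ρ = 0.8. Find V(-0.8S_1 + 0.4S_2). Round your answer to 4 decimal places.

0.5904

V(S_1) = (0.4)² = 0.16;  V(S_2) = (2.5)² = 6.25
Cov(S_1,S_2) = ρ·SD(S_1)·SD(S_2) = 0.8·0.4·2.5 = 0.8
V(-0.8S_1 + 0.4S_2) = (-0.8)²·V(S_1) + (0.4)²·V(S_2) + 2·(-0.8)·(0.4)·Cov(S_1,S_2)
= 0.64·0.16 + 0.16·6.25 + -0.64·0.8 = 0.5904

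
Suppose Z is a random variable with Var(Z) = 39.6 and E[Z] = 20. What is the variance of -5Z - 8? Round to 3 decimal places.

Var(-5Z - 8) = (-5)²·Var(Z) = 25·39.6 = 990

990.000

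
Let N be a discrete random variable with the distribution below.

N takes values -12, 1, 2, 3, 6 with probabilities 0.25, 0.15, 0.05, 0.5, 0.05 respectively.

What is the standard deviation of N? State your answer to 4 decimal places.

6.4612

E[N] = (-12)(0.25) + (1)(0.15) + (2)(0.05) + (3)(0.5) + (6)(0.05) = -0.95
E[N²] = (-12)²(0.25) + (1)²(0.15) + (2)²(0.05) + (3)²(0.5) + (6)²(0.05) = 42.65
V(N) = E[N²] − (E[N])² = 42.65 − (-0.95)² = 41.7475
σ(N) = √41.7475 ≈ 6.4612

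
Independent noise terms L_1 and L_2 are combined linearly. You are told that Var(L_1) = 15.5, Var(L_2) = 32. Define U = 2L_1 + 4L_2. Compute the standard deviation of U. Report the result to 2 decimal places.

By independence, Var(U) = (2)²Var(L_1) + (4)²Var(L_2)
= (2)²·15.5 + (4)²·32 = 574
SD(U) = √574 ≈ 23.96

23.96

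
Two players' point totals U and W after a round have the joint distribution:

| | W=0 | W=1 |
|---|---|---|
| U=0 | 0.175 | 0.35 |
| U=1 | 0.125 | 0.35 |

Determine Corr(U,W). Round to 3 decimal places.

0.076

E[U] = 0.475,  E[W] = 0.7
E[UW] = 0.35
cov(U,W) = E[UW] − E[U]E[W] = 0.35 − (0.475)(0.7) = 0.0175
var(U) = 0.249375,  var(W) = 0.21
ρ = 0.0175 / √(0.249375·0.21) ≈ 0.076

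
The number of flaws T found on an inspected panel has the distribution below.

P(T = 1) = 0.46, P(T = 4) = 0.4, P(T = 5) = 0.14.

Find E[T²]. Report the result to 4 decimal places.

10.3600

E[T²] = (1)²(0.46) + (4)²(0.4) + (5)²(0.14) = 10.36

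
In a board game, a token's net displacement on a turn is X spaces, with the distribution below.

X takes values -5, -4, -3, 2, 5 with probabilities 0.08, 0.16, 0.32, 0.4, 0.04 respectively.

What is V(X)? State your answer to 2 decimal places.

E[X] = (-5)(0.08) + (-4)(0.16) + (-3)(0.32) + (2)(0.4) + (5)(0.04) = -1
E[X²] = (-5)²(0.08) + (-4)²(0.16) + (-3)²(0.32) + (2)²(0.4) + (5)²(0.04) = 10.04
V(X) = E[X²] − (E[X])² = 10.04 − (-1)² = 9.04

9.04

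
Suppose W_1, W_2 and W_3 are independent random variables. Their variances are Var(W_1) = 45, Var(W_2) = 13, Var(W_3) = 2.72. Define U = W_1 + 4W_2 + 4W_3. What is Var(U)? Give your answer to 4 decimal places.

296.5200

By independence, Var(U) = (1)²Var(W_1) + (4)²Var(W_2) + (4)²Var(W_3)
= (1)²·45 + (4)²·13 + (4)²·2.72 = 296.52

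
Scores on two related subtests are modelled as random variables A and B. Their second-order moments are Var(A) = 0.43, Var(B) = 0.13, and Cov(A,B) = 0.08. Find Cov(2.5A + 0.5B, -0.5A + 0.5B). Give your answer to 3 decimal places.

-0.425

Cov(2.5A + 0.5B, -0.5A + 0.5B) = (2.5)(-0.5)Var(A) + (0.5)(0.5)Var(B) + [(2.5)(0.5) + (0.5)(-0.5)]Cov(A,B)
= -1.25·0.43 + 0.25·0.13 + 1·0.08 = -0.425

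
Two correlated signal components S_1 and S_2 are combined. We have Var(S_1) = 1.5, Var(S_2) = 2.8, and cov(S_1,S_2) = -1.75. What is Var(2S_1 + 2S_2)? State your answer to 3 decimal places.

3.200

Var(2S_1 + 2S_2) = (2)²·Var(S_1) + (2)²·Var(S_2) + 2·(2)·(2)·cov(S_1,S_2)
= 4·1.5 + 4·2.8 + 8·-1.75 = 3.2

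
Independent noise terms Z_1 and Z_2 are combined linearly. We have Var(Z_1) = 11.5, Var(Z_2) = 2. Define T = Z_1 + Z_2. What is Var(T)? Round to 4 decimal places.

By independence, Var(T) = (1)²Var(Z_1) + (1)²Var(Z_2)
= (1)²·11.5 + (1)²·2 = 13.5

13.5000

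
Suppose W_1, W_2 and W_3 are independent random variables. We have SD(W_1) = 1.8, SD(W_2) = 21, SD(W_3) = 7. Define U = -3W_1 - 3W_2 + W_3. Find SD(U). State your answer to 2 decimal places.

63.62

V(W_1) = 3.24, V(W_2) = 441, V(W_3) = 49
By independence, V(U) = (-3)²V(W_1) + (-3)²V(W_2) + (1)²V(W_3)
= (-3)²·3.24 + (-3)²·441 + (1)²·49 = 4047.16
SD(U) = √4047.16 ≈ 63.62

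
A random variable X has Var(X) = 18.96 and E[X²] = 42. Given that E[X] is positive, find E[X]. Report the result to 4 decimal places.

(E[X])² = E[X²] − Var(X) = 42 − 18.96 = 23.04
E[X] = √23.04 = 4.8

4.8000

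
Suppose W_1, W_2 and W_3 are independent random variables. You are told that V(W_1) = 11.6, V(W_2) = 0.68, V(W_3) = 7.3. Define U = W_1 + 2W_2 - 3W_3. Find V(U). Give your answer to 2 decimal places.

By independence, V(U) = (1)²V(W_1) + (2)²V(W_2) + (-3)²V(W_3)
= (1)²·11.6 + (2)²·0.68 + (-3)²·7.3 = 80.02

80.02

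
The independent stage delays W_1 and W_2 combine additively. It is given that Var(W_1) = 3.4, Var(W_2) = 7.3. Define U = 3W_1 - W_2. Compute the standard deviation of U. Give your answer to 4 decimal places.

6.1563

By independence, Var(U) = (3)²Var(W_1) + (-1)²Var(W_2)
= (3)²·3.4 + (-1)²·7.3 = 37.9
SD(U) = √37.9 ≈ 6.1563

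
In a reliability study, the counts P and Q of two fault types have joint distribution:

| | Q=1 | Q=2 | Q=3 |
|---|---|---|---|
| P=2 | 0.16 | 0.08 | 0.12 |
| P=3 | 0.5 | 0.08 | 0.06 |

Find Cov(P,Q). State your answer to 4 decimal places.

-0.1328

E[P] = 2.64,  E[Q] = 1.52
E[PQ] = 3.88
Cov(P,Q) = E[PQ] − E[P]E[Q] = 3.88 − (2.64)(1.52) = -0.1328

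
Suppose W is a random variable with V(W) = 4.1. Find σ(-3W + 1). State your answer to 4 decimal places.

6.0745

V(-3W + 1) = (-3)²·4.1 = 36.9
σ(-3W + 1) = √36.9 ≈ 6.0745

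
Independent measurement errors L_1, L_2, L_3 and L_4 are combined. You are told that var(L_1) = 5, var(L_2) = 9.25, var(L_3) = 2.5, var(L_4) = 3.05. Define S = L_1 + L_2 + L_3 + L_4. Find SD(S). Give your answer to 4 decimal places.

4.4497

By independence, var(S) = (1)²var(L_1) + (1)²var(L_2) + (1)²var(L_3) + (1)²var(L_4)
= (1)²·5 + (1)²·9.25 + (1)²·2.5 + (1)²·3.05 = 19.8
SD(S) = √19.8 ≈ 4.4497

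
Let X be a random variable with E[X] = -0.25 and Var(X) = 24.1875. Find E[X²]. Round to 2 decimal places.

E[X²] = Var(X) + (E[X])² = 24.1875 + (-0.25)² = 24.25

24.25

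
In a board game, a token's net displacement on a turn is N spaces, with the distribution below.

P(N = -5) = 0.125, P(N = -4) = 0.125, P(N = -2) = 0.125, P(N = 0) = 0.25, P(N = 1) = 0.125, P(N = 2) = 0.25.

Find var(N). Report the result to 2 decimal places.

E[N] = (-5)(0.125) + (-4)(0.125) + (-2)(0.125) + (0)(0.25) + (1)(0.125) + (2)(0.25) = -0.75
E[N²] = (-5)²(0.125) + (-4)²(0.125) + (-2)²(0.125) + (0)²(0.25) + (1)²(0.125) + (2)²(0.25) = 6.75
var(N) = E[N²] − (E[N])² = 6.75 − (-0.75)² = 6.1875

6.19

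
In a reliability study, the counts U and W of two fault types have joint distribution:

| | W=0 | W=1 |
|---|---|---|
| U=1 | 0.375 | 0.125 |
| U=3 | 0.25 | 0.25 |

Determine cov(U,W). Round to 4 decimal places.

E[U] = 2,  E[W] = 0.375
E[UW] = 0.875
cov(U,W) = E[UW] − E[U]E[W] = 0.875 − (2)(0.375) = 0.125

0.1250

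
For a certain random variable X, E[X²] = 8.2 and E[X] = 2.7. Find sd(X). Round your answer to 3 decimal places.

0.954

var(X) = 8.2 − (2.7)² = 0.91
sd(X) = √0.91 ≈ 0.954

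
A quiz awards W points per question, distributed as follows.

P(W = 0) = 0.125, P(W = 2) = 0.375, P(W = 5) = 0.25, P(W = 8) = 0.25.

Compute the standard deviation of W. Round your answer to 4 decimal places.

E[W] = (0)(0.125) + (2)(0.375) + (5)(0.25) + (8)(0.25) = 4
E[W²] = (0)²(0.125) + (2)²(0.375) + (5)²(0.25) + (8)²(0.25) = 23.75
Var(W) = E[W²] − (E[W])² = 23.75 − (4)² = 7.75
SD(W) = √7.75 ≈ 2.7839

2.7839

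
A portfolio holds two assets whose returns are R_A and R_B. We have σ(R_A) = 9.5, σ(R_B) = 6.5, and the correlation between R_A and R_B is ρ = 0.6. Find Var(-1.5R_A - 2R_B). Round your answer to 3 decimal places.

594.363

Var(R_A) = (9.5)² = 90.25;  Var(R_B) = (6.5)² = 42.25
Cov(R_A,R_B) = ρ·σ(R_A)·σ(R_B) = 0.6·9.5·6.5 = 37.05
Var(-1.5R_A - 2R_B) = (-1.5)²·Var(R_A) + (-2)²·Var(R_B) + 2·(-1.5)·(-2)·Cov(R_A,R_B)
= 2.25·90.25 + 4·42.25 + 6·37.05 = 594.3625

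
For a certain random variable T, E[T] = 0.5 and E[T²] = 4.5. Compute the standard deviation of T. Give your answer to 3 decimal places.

2.062

Var(T) = 4.5 − (0.5)² = 4.25
σ(T) = √4.25 ≈ 2.062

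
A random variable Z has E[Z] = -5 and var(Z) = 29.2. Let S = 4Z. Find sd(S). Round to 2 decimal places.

21.61

var(4Z) = (4)²·29.2 = 467.2
sd(S) = √467.2 ≈ 21.61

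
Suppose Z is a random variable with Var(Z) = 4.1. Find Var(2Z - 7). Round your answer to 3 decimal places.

Var(2Z - 7) = (2)²·Var(Z) = 4·4.1 = 16.4

16.400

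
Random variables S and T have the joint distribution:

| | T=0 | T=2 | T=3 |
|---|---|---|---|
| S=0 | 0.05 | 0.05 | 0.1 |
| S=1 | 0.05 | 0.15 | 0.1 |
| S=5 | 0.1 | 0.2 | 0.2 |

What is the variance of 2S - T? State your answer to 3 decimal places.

21.040

E[S] = 2.8,  E[T] = 2,  E[ST] = 5.6
var(S) = 12.8 − (2.8)² = 4.96;  var(T) = 5.2 − (2)² = 1.2
Cov(S,T) = 5.6 − (2.8)(2) = 0
var(2S - T) = (2)²·4.96 + (-1)²·1.2 + 2·(2)·(-1)·0 = 21.04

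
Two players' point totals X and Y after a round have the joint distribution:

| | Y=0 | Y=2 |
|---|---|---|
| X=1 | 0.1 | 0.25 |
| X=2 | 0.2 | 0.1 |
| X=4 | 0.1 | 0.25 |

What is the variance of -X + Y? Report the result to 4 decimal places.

2.4275

E[X] = 2.35,  E[Y] = 1.2,  E[XY] = 2.9
var(X) = 7.15 − (2.35)² = 1.6275;  var(Y) = 2.4 − (1.2)² = 0.96
cov(X,Y) = 2.9 − (2.35)(1.2) = 0.08
var(-X + Y) = (-1)²·1.6275 + (1)²·0.96 + 2·(-1)·(1)·0.08 = 2.4275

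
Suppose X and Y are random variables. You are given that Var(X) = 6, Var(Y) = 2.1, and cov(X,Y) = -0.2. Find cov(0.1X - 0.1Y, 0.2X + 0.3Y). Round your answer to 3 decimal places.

0.055

cov(0.1X - 0.1Y, 0.2X + 0.3Y) = (0.1)(0.2)Var(X) + (-0.1)(0.3)Var(Y) + [(0.1)(0.3) + (-0.1)(0.2)]cov(X,Y)
= 0.02·6 + -0.03·2.1 + 0.01·-0.2 = 0.055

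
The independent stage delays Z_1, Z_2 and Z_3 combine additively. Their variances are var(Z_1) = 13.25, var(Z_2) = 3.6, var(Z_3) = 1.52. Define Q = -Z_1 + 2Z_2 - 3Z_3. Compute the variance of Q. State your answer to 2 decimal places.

41.33

By independence, var(Q) = (-1)²var(Z_1) + (2)²var(Z_2) + (-3)²var(Z_3)
= (-1)²·13.25 + (2)²·3.6 + (-3)²·1.52 = 41.33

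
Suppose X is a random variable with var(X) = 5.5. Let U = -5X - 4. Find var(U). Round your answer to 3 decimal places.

137.500

var(-5X - 4) = (-5)²·var(X) = 25·5.5 = 137.5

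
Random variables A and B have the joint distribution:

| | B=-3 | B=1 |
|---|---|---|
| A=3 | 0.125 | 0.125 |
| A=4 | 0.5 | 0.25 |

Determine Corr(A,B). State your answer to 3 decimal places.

-0.149

E[A] = 3.75,  E[B] = -1.5
E[AB] = -5.75
cov(A,B) = E[AB] − E[A]E[B] = -5.75 − (3.75)(-1.5) = -0.125
var(A) = 0.1875,  var(B) = 3.75
ρ = -0.125 / √(0.1875·3.75) ≈ -0.149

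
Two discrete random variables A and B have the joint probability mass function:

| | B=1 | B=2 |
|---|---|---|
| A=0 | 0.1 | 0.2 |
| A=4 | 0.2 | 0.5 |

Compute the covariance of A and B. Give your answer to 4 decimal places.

E[A] = 2.8,  E[B] = 1.7
E[AB] = 4.8
Cov(A,B) = E[AB] − E[A]E[B] = 4.8 − (2.8)(1.7) = 0.04

0.0400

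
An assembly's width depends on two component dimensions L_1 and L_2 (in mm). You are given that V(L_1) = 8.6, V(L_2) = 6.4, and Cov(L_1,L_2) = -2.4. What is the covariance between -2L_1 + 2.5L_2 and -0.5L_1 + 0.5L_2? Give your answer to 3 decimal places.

22.000

Cov(-2L_1 + 2.5L_2, -0.5L_1 + 0.5L_2) = (-2)(-0.5)V(L_1) + (2.5)(0.5)V(L_2) + [(-2)(0.5) + (2.5)(-0.5)]Cov(L_1,L_2)
= 1·8.6 + 1.25·6.4 + -2.25·-2.4 = 22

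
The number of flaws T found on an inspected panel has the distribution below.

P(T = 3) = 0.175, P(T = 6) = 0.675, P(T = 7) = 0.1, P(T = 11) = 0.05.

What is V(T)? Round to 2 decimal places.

E[T] = (3)(0.175) + (6)(0.675) + (7)(0.1) + (11)(0.05) = 5.825
E[T²] = (3)²(0.175) + (6)²(0.675) + (7)²(0.1) + (11)²(0.05) = 36.825
V(T) = E[T²] − (E[T])² = 36.825 − (5.825)² = 2.894375

2.89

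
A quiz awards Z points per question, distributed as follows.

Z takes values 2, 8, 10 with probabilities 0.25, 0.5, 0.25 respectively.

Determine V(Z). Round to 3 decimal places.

9.000

E[Z] = (2)(0.25) + (8)(0.5) + (10)(0.25) = 7
E[Z²] = (2)²(0.25) + (8)²(0.5) + (10)²(0.25) = 58
V(Z) = E[Z²] − (E[Z])² = 58 − (7)² = 9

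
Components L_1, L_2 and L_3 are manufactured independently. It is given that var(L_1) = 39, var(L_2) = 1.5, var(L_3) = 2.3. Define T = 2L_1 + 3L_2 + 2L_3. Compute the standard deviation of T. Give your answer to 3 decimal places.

13.368

By independence, var(T) = (2)²var(L_1) + (3)²var(L_2) + (2)²var(L_3)
= (2)²·39 + (3)²·1.5 + (2)²·2.3 = 178.7
SD(T) = √178.7 ≈ 13.368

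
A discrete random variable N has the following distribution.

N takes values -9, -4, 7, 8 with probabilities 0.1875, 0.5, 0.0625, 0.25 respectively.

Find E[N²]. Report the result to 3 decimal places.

E[N²] = (-9)²(0.1875) + (-4)²(0.5) + (7)²(0.0625) + (8)²(0.25) = 42.25

42.250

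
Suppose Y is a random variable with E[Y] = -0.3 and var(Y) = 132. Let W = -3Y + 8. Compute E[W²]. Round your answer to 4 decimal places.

1267.2100

E[-3Y + 8] = -3·-0.3 + 8 = 8.9
var(-3Y + 8) = (-3)²·132 = 1188
E[W²] = var(W) + (E[W])² = 1188 + (8.9)² = 1267.21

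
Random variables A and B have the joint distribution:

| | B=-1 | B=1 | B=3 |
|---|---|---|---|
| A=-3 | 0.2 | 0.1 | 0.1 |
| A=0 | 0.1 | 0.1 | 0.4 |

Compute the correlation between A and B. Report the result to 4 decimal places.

E[A] = -1.2,  E[B] = 1.4
E[AB] = -0.6
Cov(A,B) = E[AB] − E[A]E[B] = -0.6 − (-1.2)(1.4) = 1.08
Var(A) = 2.16,  Var(B) = 3.04
ρ = 1.08 / √(2.16·3.04) ≈ 0.4215

0.4215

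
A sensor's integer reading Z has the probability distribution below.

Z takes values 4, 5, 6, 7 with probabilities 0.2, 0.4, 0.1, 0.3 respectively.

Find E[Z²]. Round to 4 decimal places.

31.5000

E[Z²] = (4)²(0.2) + (5)²(0.4) + (6)²(0.1) + (7)²(0.3) = 31.5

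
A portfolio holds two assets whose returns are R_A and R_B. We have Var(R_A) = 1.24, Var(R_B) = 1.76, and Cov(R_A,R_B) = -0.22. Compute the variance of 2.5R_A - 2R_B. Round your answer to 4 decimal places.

Var(2.5R_A - 2R_B) = (2.5)²·Var(R_A) + (-2)²·Var(R_B) + 2·(2.5)·(-2)·Cov(R_A,R_B)
= 6.25·1.24 + 4·1.76 + -10·-0.22 = 16.99

16.9900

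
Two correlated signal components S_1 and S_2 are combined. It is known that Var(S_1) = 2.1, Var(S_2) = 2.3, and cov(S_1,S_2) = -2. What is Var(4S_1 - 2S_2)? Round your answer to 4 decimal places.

74.8000

Var(4S_1 - 2S_2) = (4)²·Var(S_1) + (-2)²·Var(S_2) + 2·(4)·(-2)·cov(S_1,S_2)
= 16·2.1 + 4·2.3 + -16·-2 = 74.8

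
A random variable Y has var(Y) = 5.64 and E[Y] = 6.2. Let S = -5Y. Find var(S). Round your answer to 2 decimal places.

141.00

var(-5Y) = (-5)²·var(Y) = 25·5.64 = 141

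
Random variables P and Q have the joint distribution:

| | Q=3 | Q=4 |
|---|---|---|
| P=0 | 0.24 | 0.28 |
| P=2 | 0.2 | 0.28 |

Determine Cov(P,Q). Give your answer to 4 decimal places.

0.0224

E[P] = 0.96,  E[Q] = 3.56
E[PQ] = 3.44
Cov(P,Q) = E[PQ] − E[P]E[Q] = 3.44 − (0.96)(3.56) = 0.0224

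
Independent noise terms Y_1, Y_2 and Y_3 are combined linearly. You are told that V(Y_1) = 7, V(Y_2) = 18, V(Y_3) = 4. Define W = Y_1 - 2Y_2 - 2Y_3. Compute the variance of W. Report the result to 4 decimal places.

95.0000

By independence, V(W) = (1)²V(Y_1) + (-2)²V(Y_2) + (-2)²V(Y_3)
= (1)²·7 + (-2)²·18 + (-2)²·4 = 95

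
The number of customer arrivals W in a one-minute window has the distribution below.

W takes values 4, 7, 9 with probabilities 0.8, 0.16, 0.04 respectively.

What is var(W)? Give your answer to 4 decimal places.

E[W] = (4)(0.8) + (7)(0.16) + (9)(0.04) = 4.68
E[W²] = (4)²(0.8) + (7)²(0.16) + (9)²(0.04) = 23.88
var(W) = E[W²] − (E[W])² = 23.88 − (4.68)² = 1.9776

1.9776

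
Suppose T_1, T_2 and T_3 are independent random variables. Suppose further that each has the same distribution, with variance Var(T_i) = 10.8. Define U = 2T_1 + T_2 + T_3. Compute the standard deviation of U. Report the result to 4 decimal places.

By independence, Var(U) = (2)²Var(T_1) + (1)²Var(T_2) + (1)²Var(T_3)
= (2)²·10.8 + (1)²·10.8 + (1)²·10.8 = 64.8
sd(U) = √64.8 ≈ 8.0498

8.0498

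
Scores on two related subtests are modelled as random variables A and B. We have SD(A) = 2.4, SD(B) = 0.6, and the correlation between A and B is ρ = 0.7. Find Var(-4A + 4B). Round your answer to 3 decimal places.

65.664

Var(A) = (2.4)² = 5.76;  Var(B) = (0.6)² = 0.36
cov(A,B) = ρ·SD(A)·SD(B) = 0.7·2.4·0.6 = 1.008
Var(-4A + 4B) = (-4)²·Var(A) + (4)²·Var(B) + 2·(-4)·(4)·cov(A,B)
= 16·5.76 + 16·0.36 + -32·1.008 = 65.664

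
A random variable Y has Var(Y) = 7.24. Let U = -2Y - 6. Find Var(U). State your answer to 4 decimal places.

Var(-2Y - 6) = (-2)²·Var(Y) = 4·7.24 = 28.96

28.9600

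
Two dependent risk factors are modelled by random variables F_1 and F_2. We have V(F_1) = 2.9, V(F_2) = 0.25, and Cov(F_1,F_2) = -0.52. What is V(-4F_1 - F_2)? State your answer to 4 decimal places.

V(-4F_1 - F_2) = (-4)²·V(F_1) + (-1)²·V(F_2) + 2·(-4)·(-1)·Cov(F_1,F_2)
= 16·2.9 + 1·0.25 + 8·-0.52 = 42.49

42.4900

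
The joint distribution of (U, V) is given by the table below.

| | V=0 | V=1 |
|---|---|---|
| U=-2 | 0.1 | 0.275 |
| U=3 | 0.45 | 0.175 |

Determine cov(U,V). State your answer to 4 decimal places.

E[U] = 1.125,  E[V] = 0.45
E[UV] = -0.025
cov(U,V) = E[UV] − E[U]E[V] = -0.025 − (1.125)(0.45) = -0.53125

-0.5313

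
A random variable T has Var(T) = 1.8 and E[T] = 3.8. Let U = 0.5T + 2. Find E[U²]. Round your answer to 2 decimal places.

15.66

E[0.5T + 2] = 0.5·3.8 + 2 = 3.9
Var(0.5T + 2) = (0.5)²·1.8 = 0.45
E[U²] = Var(U) + (E[U])² = 0.45 + (3.9)² = 15.66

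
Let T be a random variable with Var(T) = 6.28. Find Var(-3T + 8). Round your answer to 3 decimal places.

Var(-3T + 8) = (-3)²·Var(T) = 9·6.28 = 56.52

56.520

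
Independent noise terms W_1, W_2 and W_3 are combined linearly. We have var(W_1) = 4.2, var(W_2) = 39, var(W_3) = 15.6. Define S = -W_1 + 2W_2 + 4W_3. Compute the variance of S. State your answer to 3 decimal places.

By independence, var(S) = (-1)²var(W_1) + (2)²var(W_2) + (4)²var(W_3)
= (-1)²·4.2 + (2)²·39 + (4)²·15.6 = 409.8

409.800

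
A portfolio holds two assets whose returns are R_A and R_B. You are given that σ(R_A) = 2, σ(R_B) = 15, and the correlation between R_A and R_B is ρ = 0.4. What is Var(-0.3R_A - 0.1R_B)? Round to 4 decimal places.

3.3300

Var(R_A) = (2)² = 4;  Var(R_B) = (15)² = 225
Cov(R_A,R_B) = ρ·σ(R_A)·σ(R_B) = 0.4·2·15 = 12
Var(-0.3R_A - 0.1R_B) = (-0.3)²·Var(R_A) + (-0.1)²·Var(R_B) + 2·(-0.3)·(-0.1)·Cov(R_A,R_B)
= 0.09·4 + 0.01·225 + 0.06·12 = 3.33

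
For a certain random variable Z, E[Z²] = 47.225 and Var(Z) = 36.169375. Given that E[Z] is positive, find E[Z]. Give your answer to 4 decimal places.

3.3250

(E[Z])² = E[Z²] − Var(Z) = 47.225 − 36.169375 = 11.055625
E[Z] = √11.055625 = 3.325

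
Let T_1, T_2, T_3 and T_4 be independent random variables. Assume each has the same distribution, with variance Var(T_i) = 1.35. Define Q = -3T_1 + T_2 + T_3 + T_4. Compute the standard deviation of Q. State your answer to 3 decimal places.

4.025

By independence, Var(Q) = (-3)²Var(T_1) + (1)²Var(T_2) + (1)²Var(T_3) + (1)²Var(T_4)
= (-3)²·1.35 + (1)²·1.35 + (1)²·1.35 + (1)²·1.35 = 16.2
SD(Q) = √16.2 ≈ 4.025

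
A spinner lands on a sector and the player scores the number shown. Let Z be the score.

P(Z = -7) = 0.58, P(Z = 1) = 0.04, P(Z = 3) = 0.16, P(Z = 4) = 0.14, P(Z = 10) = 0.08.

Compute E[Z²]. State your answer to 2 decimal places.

40.14

E[Z²] = (-7)²(0.58) + (1)²(0.04) + (3)²(0.16) + (4)²(0.14) + (10)²(0.08) = 40.14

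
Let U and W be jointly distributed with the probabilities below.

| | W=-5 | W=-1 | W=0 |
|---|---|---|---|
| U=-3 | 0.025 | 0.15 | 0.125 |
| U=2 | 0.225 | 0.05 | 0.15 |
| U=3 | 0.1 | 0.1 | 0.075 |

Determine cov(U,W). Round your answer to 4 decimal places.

E[U] = 0.775,  E[W] = -2.05
E[UW] = -3.325
cov(U,W) = E[UW] − E[U]E[W] = -3.325 − (0.775)(-2.05) = -1.73625

-1.7363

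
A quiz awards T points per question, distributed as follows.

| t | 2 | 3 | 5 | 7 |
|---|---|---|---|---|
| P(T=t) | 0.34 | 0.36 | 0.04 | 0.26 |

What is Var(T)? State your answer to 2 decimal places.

4.05

E[T] = (2)(0.34) + (3)(0.36) + (5)(0.04) + (7)(0.26) = 3.78
E[T²] = (2)²(0.34) + (3)²(0.36) + (5)²(0.04) + (7)²(0.26) = 18.34
Var(T) = E[T²] − (E[T])² = 18.34 − (3.78)² = 4.0516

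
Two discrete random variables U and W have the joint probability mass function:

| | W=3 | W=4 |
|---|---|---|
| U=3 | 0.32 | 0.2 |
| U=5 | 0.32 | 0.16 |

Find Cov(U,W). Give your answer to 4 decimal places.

-0.0256

E[U] = 3.96,  E[W] = 3.36
E[UW] = 13.28
Cov(U,W) = E[UW] − E[U]E[W] = 13.28 − (3.96)(3.36) = -0.0256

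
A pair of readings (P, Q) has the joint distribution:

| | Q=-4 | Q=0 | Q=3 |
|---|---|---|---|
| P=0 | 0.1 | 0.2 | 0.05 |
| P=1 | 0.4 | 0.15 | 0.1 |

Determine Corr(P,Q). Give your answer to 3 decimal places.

-0.233

E[P] = 0.65,  E[Q] = -1.55
E[PQ] = -1.3
Cov(P,Q) = E[PQ] − E[P]E[Q] = -1.3 − (0.65)(-1.55) = -0.2925
var(P) = 0.2275,  var(Q) = 6.9475
ρ = -0.2925 / √(0.2275·6.9475) ≈ -0.233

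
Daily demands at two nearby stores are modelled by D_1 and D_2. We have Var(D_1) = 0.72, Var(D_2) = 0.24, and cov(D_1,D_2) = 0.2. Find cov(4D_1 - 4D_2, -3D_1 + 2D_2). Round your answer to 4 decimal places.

cov(4D_1 - 4D_2, -3D_1 + 2D_2) = (4)(-3)Var(D_1) + (-4)(2)Var(D_2) + [(4)(2) + (-4)(-3)]cov(D_1,D_2)
= -12·0.72 + -8·0.24 + 20·0.2 = -6.56

-6.5600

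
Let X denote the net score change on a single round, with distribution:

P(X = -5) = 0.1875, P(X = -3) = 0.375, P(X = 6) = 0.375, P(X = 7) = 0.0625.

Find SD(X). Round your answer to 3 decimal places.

4.923

E[X] = (-5)(0.1875) + (-3)(0.375) + (6)(0.375) + (7)(0.0625) = 0.625
E[X²] = (-5)²(0.1875) + (-3)²(0.375) + (6)²(0.375) + (7)²(0.0625) = 24.625
V(X) = E[X²] − (E[X])² = 24.625 − (0.625)² = 24.234375
SD(X) = √24.234375 ≈ 4.923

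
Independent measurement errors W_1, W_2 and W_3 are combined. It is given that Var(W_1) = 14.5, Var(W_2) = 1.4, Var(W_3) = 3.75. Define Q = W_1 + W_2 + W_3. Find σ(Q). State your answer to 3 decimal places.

4.433

By independence, Var(Q) = (1)²Var(W_1) + (1)²Var(W_2) + (1)²Var(W_3)
= (1)²·14.5 + (1)²·1.4 + (1)²·3.75 = 19.65
σ(Q) = √19.65 ≈ 4.433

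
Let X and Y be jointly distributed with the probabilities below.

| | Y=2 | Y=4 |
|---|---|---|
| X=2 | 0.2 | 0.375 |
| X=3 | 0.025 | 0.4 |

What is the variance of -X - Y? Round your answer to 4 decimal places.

E[X] = 2.425,  E[Y] = 3.55,  E[XY] = 8.75
Var(X) = 6.125 − (2.425)² = 0.244375;  Var(Y) = 13.3 − (3.55)² = 0.6975
Cov(X,Y) = 8.75 − (2.425)(3.55) = 0.14125
Var(-X - Y) = (-1)²·0.244375 + (-1)²·0.6975 + 2·(-1)·(-1)·0.14125 = 1.224375

1.2244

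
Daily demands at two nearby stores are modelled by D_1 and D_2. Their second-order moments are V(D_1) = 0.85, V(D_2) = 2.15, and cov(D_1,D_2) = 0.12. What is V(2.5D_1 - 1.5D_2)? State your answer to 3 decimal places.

9.250

V(2.5D_1 - 1.5D_2) = (2.5)²·V(D_1) + (-1.5)²·V(D_2) + 2·(2.5)·(-1.5)·cov(D_1,D_2)
= 6.25·0.85 + 2.25·2.15 + -7.5·0.12 = 9.25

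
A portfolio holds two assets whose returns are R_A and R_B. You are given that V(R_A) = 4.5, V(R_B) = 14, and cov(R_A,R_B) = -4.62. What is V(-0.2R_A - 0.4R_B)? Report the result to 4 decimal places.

1.6808

V(-0.2R_A - 0.4R_B) = (-0.2)²·V(R_A) + (-0.4)²·V(R_B) + 2·(-0.2)·(-0.4)·cov(R_A,R_B)
= 0.04·4.5 + 0.16·14 + 0.16·-4.62 = 1.6808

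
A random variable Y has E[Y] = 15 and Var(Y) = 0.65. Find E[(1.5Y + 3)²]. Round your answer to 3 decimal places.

651.713

E[1.5Y + 3] = 1.5·15 + 3 = 25.5
Var(1.5Y + 3) = (1.5)²·0.65 = 1.4625
E[(1.5Y + 3)²] = Var((1.5Y + 3)) + (E[(1.5Y + 3)])² = 1.4625 + (25.5)² = 651.7125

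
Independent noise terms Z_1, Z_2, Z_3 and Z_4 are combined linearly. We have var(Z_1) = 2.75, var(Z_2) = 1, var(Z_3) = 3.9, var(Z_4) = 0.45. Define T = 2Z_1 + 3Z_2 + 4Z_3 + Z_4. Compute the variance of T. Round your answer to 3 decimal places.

82.850

By independence, var(T) = (2)²var(Z_1) + (3)²var(Z_2) + (4)²var(Z_3) + (1)²var(Z_4)
= (2)²·2.75 + (3)²·1 + (4)²·3.9 + (1)²·0.45 = 82.85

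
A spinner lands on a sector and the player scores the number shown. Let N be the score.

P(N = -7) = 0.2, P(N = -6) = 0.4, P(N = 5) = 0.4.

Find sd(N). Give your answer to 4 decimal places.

E[N] = (-7)(0.2) + (-6)(0.4) + (5)(0.4) = -1.8
E[N²] = (-7)²(0.2) + (-6)²(0.4) + (5)²(0.4) = 34.2
V(N) = E[N²] − (E[N])² = 34.2 − (-1.8)² = 30.96
sd(N) = √30.96 ≈ 5.5642

5.5642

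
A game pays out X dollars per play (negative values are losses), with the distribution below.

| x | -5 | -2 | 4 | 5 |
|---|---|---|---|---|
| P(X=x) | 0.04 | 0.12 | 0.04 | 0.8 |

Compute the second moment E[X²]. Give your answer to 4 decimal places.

E[X²] = (-5)²(0.04) + (-2)²(0.12) + (4)²(0.04) + (5)²(0.8) = 22.12

22.1200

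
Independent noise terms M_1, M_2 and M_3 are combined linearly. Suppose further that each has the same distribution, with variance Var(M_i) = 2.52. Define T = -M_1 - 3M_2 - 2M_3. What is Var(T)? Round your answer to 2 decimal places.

35.28

By independence, Var(T) = (-1)²Var(M_1) + (-3)²Var(M_2) + (-2)²Var(M_3)
= (-1)²·2.52 + (-3)²·2.52 + (-2)²·2.52 = 35.28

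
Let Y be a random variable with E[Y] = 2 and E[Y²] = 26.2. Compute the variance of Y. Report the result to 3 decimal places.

Var(Y) = 26.2 − (2)² = 22.2

22.200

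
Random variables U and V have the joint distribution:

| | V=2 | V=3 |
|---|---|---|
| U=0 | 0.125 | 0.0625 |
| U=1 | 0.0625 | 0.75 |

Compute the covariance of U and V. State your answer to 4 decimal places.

E[U] = 0.8125,  E[V] = 2.8125
E[UV] = 2.375
Cov(U,V) = E[UV] − E[U]E[V] = 2.375 − (0.8125)(2.8125) = 0.08984375

0.0898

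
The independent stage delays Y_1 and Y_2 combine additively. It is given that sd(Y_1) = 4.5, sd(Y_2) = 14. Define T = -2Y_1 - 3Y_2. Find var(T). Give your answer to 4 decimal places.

var(Y_1) = 20.25, var(Y_2) = 196
By independence, var(T) = (-2)²var(Y_1) + (-3)²var(Y_2)
= (-2)²·20.25 + (-3)²·196 = 1845

1845.0000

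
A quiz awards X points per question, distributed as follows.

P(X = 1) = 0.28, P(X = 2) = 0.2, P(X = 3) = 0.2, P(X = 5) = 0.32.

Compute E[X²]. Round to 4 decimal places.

E[X²] = (1)²(0.28) + (2)²(0.2) + (3)²(0.2) + (5)²(0.32) = 10.88

10.8800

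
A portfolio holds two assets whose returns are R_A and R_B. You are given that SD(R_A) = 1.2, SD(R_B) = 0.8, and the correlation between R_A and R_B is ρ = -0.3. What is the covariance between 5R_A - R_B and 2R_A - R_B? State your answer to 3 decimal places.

var(R_A) = (1.2)² = 1.44;  var(R_B) = (0.8)² = 0.64
Cov(R_A,R_B) = ρ·SD(R_A)·SD(R_B) = -0.3·1.2·0.8 = -0.288
Cov(5R_A - R_B, 2R_A - R_B) = (5)(2)var(R_A) + (-1)(-1)var(R_B) + [(5)(-1) + (-1)(2)]Cov(R_A,R_B)
= 10·1.44 + 1·0.64 + -7·-0.288 = 17.056

17.056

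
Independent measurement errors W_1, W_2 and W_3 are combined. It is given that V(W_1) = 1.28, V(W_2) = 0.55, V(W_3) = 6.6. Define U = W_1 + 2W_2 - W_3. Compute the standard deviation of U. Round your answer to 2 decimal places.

By independence, V(U) = (1)²V(W_1) + (2)²V(W_2) + (-1)²V(W_3)
= (1)²·1.28 + (2)²·0.55 + (-1)²·6.6 = 10.08
SD(U) = √10.08 ≈ 3.17

3.17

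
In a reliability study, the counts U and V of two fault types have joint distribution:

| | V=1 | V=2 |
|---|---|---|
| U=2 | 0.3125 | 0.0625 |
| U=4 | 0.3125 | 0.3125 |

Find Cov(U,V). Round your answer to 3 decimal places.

0.156

E[U] = 3.25,  E[V] = 1.375
E[UV] = 4.625
Cov(U,V) = E[UV] − E[U]E[V] = 4.625 − (3.25)(1.375) = 0.15625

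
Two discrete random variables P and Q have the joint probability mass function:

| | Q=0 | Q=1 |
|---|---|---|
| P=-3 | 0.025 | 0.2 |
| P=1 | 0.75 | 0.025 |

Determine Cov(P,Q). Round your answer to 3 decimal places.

-0.598

E[P] = 0.1,  E[Q] = 0.225
E[PQ] = -0.575
Cov(P,Q) = E[PQ] − E[P]E[Q] = -0.575 − (0.1)(0.225) = -0.5975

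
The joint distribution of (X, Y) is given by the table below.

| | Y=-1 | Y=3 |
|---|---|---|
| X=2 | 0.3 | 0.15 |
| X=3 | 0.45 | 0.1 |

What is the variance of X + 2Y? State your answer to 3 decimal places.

E[X] = 2.55,  E[Y] = 0,  E[XY] = -0.15
Var(X) = 6.75 − (2.55)² = 0.2475;  Var(Y) = 3 − (0)² = 3
Cov(X,Y) = -0.15 − (2.55)(0) = -0.15
Var(X + 2Y) = (1)²·0.2475 + (2)²·3 + 2·(1)·(2)·-0.15 = 11.6475

11.648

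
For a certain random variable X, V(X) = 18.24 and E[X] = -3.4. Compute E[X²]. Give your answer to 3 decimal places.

E[X²] = V(X) + (E[X])² = 18.24 + (-3.4)² = 29.8

29.800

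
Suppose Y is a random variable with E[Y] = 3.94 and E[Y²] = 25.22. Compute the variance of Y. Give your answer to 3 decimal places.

Var(Y) = 25.22 − (3.94)² = 9.6964

9.696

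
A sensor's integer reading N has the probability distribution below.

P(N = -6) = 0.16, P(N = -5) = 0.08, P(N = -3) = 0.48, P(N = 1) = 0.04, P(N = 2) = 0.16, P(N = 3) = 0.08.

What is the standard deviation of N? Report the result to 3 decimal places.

2.939

E[N] = (-6)(0.16) + (-5)(0.08) + (-3)(0.48) + (1)(0.04) + (2)(0.16) + (3)(0.08) = -2.2
E[N²] = (-6)²(0.16) + (-5)²(0.08) + (-3)²(0.48) + (1)²(0.04) + (2)²(0.16) + (3)²(0.08) = 13.48
V(N) = E[N²] − (E[N])² = 13.48 − (-2.2)² = 8.64
sd(N) = √8.64 ≈ 2.939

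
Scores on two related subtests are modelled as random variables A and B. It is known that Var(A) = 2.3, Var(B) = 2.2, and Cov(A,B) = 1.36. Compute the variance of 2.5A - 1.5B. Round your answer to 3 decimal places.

9.125

Var(2.5A - 1.5B) = (2.5)²·Var(A) + (-1.5)²·Var(B) + 2·(2.5)·(-1.5)·Cov(A,B)
= 6.25·2.3 + 2.25·2.2 + -7.5·1.36 = 9.125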